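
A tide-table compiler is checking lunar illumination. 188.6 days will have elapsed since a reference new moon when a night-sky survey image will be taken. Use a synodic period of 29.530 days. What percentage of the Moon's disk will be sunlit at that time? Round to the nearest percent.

88%

188.6/29.530 = 6.387 lunations, so 6 complete cycles and 11.42 d into the next.
Phase angle: θ = 360°·(11.42 d)/(29.530 d) = 139.2°.
Illuminated fraction = (1 − cos 139.2°)/2 = (1 − (-0.757))/2 ≈ 0.879, so 88%.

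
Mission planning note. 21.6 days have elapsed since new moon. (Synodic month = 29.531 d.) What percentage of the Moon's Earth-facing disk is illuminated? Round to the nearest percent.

56%

The Moon has covered 21.6/29.531 of its cycle, so θ ≈ 360° × 21.6/29.531 = 263.3°.
Illuminated fraction = (1 − cos 263.3°)/2 = (1 − (-0.116))/2 ≈ 0.558, so 56%.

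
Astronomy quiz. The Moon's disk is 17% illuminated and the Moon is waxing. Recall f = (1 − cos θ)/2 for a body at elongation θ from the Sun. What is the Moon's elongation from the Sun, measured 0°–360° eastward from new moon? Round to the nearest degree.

49°

cos θ = 1 − 2f = 0.660, giving a principal value of 48.7°.
Waxing ⇒ before full, so θ = 48.7°.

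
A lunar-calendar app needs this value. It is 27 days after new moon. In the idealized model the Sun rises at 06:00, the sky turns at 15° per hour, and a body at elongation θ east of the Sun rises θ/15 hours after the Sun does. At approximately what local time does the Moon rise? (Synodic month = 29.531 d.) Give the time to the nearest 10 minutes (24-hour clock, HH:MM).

Elongation θ = 360° × 27/29.531 ≈ 329.1°.
Delay after the Sun = 329.1° / (15°/h) ≈ 21.94 h.
06:00 + 21.943 h ≈ 03:57 → 04:00 to the nearest ten minutes.

04:00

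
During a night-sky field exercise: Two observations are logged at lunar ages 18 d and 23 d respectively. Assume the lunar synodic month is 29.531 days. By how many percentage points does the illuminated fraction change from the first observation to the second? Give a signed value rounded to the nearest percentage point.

-48 percentage points

θ₁ = 360° × 18/29.531 = 219.4°, f₁ = (1 − cos θ₁)/2 = 0.886.
θ₂ = 360° × 23/29.531 = 280.4°, f₂ = (1 − cos θ₂)/2 = 0.410.
Change = f₂ − f₁ = -0.476 → -48 percentage points.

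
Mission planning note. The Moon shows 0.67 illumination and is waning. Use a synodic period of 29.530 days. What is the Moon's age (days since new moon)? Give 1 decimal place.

20.5 days

From f = (1 − cos θ)/2: cos θ = 1 − 2×0.67 = -0.340; arccos → 109.9°.
Since the Moon is past full (waning), take the reflex angle: θ = 360° − 109.9° = 250.1°.
That fraction of the synodic month is 250.1/360 × 29.530 d ≈ 20.52 d.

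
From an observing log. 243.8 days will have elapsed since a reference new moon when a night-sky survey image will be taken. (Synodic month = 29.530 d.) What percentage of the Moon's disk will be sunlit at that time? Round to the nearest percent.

52%

243.8 d spans 8 complete synodic months (8 × 29.530 = 236.24 d) plus 7.56 d.
Phase angle: θ = 360°·(7.56 d)/(29.530 d) = 92.2°.
cos 92.2° = (-0.038), so f = (1 − (-0.038))/2 = 0.519, so 52%.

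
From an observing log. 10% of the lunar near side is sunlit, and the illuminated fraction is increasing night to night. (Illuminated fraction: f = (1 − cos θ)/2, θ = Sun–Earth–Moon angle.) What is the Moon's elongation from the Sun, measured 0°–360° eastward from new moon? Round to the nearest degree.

37°

Invert f = (1 − cos θ)/2 to get cos θ = 1 − 2(0.10) = 0.800, hence θ₀ = arccos 0.800 = 36.9°.
The Moon is waxing (0°–180°), so θ = 36.9° directly.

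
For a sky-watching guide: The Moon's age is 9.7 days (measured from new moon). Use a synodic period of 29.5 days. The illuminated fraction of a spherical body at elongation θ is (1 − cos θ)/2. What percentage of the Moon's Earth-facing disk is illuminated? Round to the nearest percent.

74%

Phase angle: θ = 360°·(9.7 d)/(29.5 d) = 118.4°.
Illuminated fraction = (1 − cos 118.4°)/2 = (1 − (-0.475))/2 ≈ 0.738, so 74%.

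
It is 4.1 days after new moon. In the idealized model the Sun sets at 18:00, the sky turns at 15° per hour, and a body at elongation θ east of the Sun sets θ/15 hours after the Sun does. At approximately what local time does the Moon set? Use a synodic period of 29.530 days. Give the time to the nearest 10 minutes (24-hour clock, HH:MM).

The Moon has covered 4.1/29.530 of its cycle, so θ ≈ 360° × 4.1/29.530 = 50.0°.
At 15° of sky rotation per hour, 50.0° corresponds to a 3.33 h lag.
18:00 + 3.332 h ≈ 21:20 → 21:20 to the nearest ten minutes.

21:20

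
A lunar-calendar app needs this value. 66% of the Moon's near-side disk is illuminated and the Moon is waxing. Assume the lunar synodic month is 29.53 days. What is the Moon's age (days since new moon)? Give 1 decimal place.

Invert f = (1 − cos θ)/2 to get cos θ = 1 − 2(0.66) = -0.320, hence θ₀ = arccos -0.320 = 108.7°.
Before full moon the principal value applies: θ = 108.7°.
That fraction of the synodic month is 108.7/360 × 29.53 d ≈ 8.91 d.

8.9 days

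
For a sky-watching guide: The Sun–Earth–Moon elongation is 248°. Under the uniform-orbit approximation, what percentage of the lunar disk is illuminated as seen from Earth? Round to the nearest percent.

Half-versine of 248°: (1 − (-0.375))/2 = 0.687, i.e. 69%.

69%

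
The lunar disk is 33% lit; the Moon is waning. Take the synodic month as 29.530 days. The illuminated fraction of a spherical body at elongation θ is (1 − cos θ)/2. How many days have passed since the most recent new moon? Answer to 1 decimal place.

23.8 days

From f = (1 − cos θ)/2: cos θ = 1 − 2×0.33 = 0.340; arccos → 70.1°.
Waning ⇒ past full, so θ = 360° − 70.1° = 289.9°.
That fraction of the synodic month is 289.9/360 × 29.530 d ≈ 23.78 d.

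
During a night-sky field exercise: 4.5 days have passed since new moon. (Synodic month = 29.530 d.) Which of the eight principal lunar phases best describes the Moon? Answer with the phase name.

waxing crescent

At 4.5/29.530 of the cycle, θ ≈ 55° — the waxing crescent range.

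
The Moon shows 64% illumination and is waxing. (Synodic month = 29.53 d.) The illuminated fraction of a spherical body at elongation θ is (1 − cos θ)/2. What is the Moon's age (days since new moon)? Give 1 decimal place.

From f = (1 − cos θ)/2: cos θ = 1 − 2×0.64 = -0.280; arccos → 106.3°.
Before full moon the principal value applies: θ = 106.3°.
Age = 29.53 × 106.3°/360° ≈ 8.72 days.

8.7 days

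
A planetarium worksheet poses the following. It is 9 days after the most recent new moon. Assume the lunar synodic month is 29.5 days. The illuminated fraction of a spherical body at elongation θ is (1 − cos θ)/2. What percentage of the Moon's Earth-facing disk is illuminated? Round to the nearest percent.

67%

The Moon has covered 9/29.5 of its cycle, so θ ≈ 360° × 9/29.5 = 109.8°.
Illuminated fraction = (1 − cos 109.8°)/2 = (1 − (-0.339))/2 ≈ 0.670, so 67%.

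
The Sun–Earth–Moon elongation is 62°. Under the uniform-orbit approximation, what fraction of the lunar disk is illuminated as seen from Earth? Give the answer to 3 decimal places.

0.265

cos 62° = 0.469, so f = (1 − 0.469)/2 = 0.265.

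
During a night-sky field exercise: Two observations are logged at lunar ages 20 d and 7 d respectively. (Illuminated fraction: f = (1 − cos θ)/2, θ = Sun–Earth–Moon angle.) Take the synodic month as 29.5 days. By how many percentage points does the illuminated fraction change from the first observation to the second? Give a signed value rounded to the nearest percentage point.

-26 pp

First observation: θ = 360°·20/29.5 = 244.1°, so f = 0.719.
Second observation: θ = 85.4°, f = 0.460.
Δf = 0.460 − 0.719 = -0.259, i.e. -26 pp.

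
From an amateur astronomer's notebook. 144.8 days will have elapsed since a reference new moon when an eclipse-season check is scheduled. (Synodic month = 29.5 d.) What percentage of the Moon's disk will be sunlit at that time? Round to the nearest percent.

144.8 d spans 4 complete synodic months (4 × 29.5 = 118.00 d) plus 26.80 d.
Phase angle: θ = 360°·(26.80 d)/(29.5 d) = 327.1°.
With cos θ = 0.839, the lit fraction is (1 − 0.839)/2 ≈ 0.080, so 8%.

8%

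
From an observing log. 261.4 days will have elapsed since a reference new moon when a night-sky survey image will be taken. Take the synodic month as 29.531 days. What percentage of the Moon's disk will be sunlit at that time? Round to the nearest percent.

20%

261.4/29.531 = 8.852 lunations, so 8 complete cycles and 25.15 d into the next.
Phase angle: θ = 360°·(25.15 d)/(29.531 d) = 306.6°.
cos 306.6° = 0.596, so f = (1 − 0.596)/2 = 0.202, so 20%.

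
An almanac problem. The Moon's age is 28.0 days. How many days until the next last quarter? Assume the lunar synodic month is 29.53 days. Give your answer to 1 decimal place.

Last quarter occurs at elongation 270°, i.e. at age 29.53 × 270/360 = 22.148 d.
Already past this cycle's last quarter; the next is at 22.148 + 29.53 = 51.678 d, so 51.678 − 28.0 = 23.678 days.

23.7 days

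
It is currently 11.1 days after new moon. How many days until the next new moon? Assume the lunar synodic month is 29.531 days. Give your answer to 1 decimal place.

18.4 days

One full lunation from the last new moon is 29.531 d; remaining = 29.531 − 11.1 = 18.431 d.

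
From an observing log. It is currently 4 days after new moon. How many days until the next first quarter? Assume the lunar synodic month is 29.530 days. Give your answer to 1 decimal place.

3.4 days

First quarter is 0.25 of the way through the cycle: age 0.25 × 29.530 = 7.383 d.
So 3.383 days remain (7.383 − 4).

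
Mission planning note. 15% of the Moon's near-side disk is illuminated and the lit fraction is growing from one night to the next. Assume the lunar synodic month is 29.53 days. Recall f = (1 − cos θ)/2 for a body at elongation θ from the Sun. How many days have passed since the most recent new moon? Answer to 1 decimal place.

3.7 days

From f = (1 − cos θ)/2: cos θ = 1 − 2×0.15 = 0.700; arccos → 45.6°.
Waxing ⇒ before full, so θ = 45.6°.
Age = 29.53 × 45.6°/360° ≈ 3.74 days.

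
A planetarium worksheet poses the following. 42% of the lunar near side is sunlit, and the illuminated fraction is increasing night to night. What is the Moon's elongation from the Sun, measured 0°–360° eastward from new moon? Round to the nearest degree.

From f = (1 − cos θ)/2: cos θ = 1 − 2×0.42 = 0.160; arccos → 80.8°.
Before full moon the principal value applies: θ = 80.8°.

81°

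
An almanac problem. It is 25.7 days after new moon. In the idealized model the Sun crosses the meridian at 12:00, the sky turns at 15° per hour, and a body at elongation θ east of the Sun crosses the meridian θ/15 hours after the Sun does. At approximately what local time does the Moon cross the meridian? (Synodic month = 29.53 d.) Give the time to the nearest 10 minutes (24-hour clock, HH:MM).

08:50

Phase angle: θ = 360°·(25.7 d)/(29.53 d) = 313.3°.
Delay after the Sun = 313.3° / (15°/h) ≈ 20.89 h.
12:00 + 20.887 h ≈ 08:53 → 08:50 to the nearest ten minutes.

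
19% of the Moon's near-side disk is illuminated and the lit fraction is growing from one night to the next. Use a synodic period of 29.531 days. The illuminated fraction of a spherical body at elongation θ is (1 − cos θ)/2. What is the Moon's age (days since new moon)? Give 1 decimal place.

4.2 days

From f = (1 − cos θ)/2: cos θ = 1 − 2×0.19 = 0.620; arccos → 51.7°.
Waxing ⇒ before full, so θ = 51.7°.
That fraction of the synodic month is 51.7/360 × 29.531 d ≈ 4.24 d.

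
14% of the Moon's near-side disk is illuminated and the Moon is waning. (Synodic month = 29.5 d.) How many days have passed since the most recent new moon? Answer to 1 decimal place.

Invert f = (1 − cos θ)/2 to get cos θ = 1 − 2(0.14) = 0.720, hence θ₀ = arccos 0.720 = 43.9°.
Waning ⇒ past full, so θ = 360° − 43.9° = 316.1°.
At 360°/29.5 d per day, 316.1° corresponds to 25.90 days.

25.9 days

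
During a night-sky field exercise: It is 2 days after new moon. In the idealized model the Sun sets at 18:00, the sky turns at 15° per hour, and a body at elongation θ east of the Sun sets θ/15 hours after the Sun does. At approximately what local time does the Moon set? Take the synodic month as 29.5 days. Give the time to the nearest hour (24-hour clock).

20:00

Elongation θ = 360° × 2/29.5 ≈ 24.4°.
The Moon trails the Sun by θ/15 = 24.4/15 ≈ 1.63 hours.
18:00 + 1.63 h ≈ 19:38 → 20:00 to the nearest hour.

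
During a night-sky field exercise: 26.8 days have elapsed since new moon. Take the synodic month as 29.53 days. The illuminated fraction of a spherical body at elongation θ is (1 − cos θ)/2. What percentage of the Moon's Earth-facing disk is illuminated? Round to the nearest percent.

8%

The Moon has covered 26.8/29.53 of its cycle, so θ ≈ 360° × 26.8/29.53 = 326.7°.
Illuminated fraction = (1 − cos 326.7°)/2 = (1 − 0.836)/2 ≈ 0.082, so 8%.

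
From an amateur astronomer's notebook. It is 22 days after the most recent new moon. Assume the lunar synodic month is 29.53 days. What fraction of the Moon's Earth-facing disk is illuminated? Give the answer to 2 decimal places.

Elongation θ = 360° × 22/29.53 ≈ 268.2°.
With cos θ = (-0.031), the lit fraction is (1 − (-0.031))/2 ≈ 0.516.

0.52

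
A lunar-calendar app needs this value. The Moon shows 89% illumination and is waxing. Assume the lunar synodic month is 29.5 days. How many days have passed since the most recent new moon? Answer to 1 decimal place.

11.6 days

cos θ = 1 − 2f = -0.780, giving a principal value of 141.3°.
Before full moon the principal value applies: θ = 141.3°.
That fraction of the synodic month is 141.3/360 × 29.5 d ≈ 11.58 d.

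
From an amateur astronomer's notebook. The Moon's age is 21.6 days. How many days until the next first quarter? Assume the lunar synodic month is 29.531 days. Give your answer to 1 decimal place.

First quarter occurs at elongation 90°, i.e. at age 29.531 × 90/360 = 7.383 d.
This lunation's first quarter (7.383 d) has passed, so add one period: 36.914 − 21.6 = 15.314 days.

15.3 days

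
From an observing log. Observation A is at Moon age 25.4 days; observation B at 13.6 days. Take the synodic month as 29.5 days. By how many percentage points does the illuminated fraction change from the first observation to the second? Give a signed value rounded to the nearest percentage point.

First observation: θ = 360°·25.4/29.5 = 310.0°, so f = 0.179.
Second observation: θ = 166.0°, f = 0.985.
Δf = 0.985 − 0.179 = +0.806, i.e. +81 pp.

+81 pp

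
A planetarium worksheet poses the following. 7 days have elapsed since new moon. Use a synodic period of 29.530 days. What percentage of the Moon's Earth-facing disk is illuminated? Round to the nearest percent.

46%

The Moon has covered 7/29.530 of its cycle, so θ ≈ 360° × 7/29.530 = 85.3°.
Illuminated fraction = (1 − cos 85.3°)/2 = (1 − 0.081)/2 ≈ 0.459, so 46%.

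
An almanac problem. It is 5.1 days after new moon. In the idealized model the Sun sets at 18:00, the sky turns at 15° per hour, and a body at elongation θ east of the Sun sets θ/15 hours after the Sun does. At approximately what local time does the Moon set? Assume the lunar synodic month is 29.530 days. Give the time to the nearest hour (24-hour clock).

The Moon has covered 5.1/29.530 of its cycle, so θ ≈ 360° × 5.1/29.530 = 62.2°.
Delay after the Sun = 62.2° / (15°/h) ≈ 4.14 h.
18:00 + 4.14 h ≈ 22:09 → 22:00 to the nearest hour.

22:00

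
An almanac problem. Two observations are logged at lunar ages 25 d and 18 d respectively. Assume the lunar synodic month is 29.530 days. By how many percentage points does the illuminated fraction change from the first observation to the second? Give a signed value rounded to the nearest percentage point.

θ₁ = 360° × 25/29.530 = 304.8°, f₁ = (1 − cos θ₁)/2 = 0.215.
θ₂ = 360° × 18/29.530 = 219.4°, f₂ = (1 − cos θ₂)/2 = 0.886.
Change = f₂ − f₁ = +0.671 → +67 percentage points.

+67 pp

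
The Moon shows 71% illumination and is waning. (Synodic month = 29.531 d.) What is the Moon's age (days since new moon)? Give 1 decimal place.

20.1 days

From f = (1 − cos θ)/2: cos θ = 1 − 2×0.71 = -0.420; arccos → 114.8°.
Waning ⇒ past full, so θ = 360° − 114.8° = 245.2°.
Age = 29.531 × 245.2°/360° ≈ 20.11 days.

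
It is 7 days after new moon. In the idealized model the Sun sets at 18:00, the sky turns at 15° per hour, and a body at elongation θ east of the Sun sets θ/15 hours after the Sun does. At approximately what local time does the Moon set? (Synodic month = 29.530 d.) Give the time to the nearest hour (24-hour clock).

Phase angle: θ = 360°·(7 d)/(29.530 d) = 85.3°.
Delay after the Sun = 85.3° / (15°/h) ≈ 5.69 h.
18:00 + 5.69 h ≈ 23:41 → 00:00 to the nearest hour.

00:00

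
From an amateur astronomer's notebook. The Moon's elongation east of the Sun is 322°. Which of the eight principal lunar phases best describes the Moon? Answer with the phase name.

waning crescent

The waning crescent sector spans roughly 292°–338°; 322° falls inside it.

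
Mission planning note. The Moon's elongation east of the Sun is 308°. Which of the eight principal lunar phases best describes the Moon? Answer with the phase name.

The waning crescent sector spans roughly 292°–338°; 308° falls inside it.

waning crescent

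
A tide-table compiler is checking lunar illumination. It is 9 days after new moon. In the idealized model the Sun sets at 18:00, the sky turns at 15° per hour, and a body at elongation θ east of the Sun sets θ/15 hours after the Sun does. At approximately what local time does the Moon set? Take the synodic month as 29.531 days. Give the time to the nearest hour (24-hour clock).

01:00

The Moon has covered 9/29.531 of its cycle, so θ ≈ 360° × 9/29.531 = 109.7°.
The Moon trails the Sun by θ/15 = 109.7/15 ≈ 7.31 hours.
18:00 + 7.31 h ≈ 01:19 → 01:00 to the nearest hour.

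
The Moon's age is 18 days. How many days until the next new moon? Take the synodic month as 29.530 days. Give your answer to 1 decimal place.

11.5 days

One full lunation from the last new moon is 29.530 d; remaining = 29.530 − 18 = 11.530 d.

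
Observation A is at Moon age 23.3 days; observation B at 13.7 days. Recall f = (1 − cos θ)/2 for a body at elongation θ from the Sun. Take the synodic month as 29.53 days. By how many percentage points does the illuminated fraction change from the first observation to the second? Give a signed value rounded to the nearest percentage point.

θ₁ = 360° × 23.3/29.53 = 284.1°, f₁ = (1 − cos θ₁)/2 = 0.379.
θ₂ = 360° × 13.7/29.53 = 167.0°, f₂ = (1 − cos θ₂)/2 = 0.987.
Change = f₂ − f₁ = +0.609 → +61 percentage points.

+61 percentage points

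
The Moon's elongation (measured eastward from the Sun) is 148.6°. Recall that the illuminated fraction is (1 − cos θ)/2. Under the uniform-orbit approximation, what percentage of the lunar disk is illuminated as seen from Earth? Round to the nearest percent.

93%

Half-versine of 148.6°: (1 − (-0.854))/2 = 0.927, i.e. 93%.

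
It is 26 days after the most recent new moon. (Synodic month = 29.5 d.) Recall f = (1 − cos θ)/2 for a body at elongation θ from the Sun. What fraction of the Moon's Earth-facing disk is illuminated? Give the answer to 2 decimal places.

0.13

The Moon has covered 26/29.5 of its cycle, so θ ≈ 360° × 26/29.5 = 317.3°.
cos 317.3° = 0.735, so f = (1 − 0.735)/2 = 0.133.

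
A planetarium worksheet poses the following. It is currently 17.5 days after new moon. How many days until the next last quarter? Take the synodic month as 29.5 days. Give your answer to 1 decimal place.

4.6 days

Last quarter occurs at elongation 270°, i.e. at age 29.5 × 270/360 = 22.125 d.
That is 22.125 − 17.5 = 4.625 days ahead.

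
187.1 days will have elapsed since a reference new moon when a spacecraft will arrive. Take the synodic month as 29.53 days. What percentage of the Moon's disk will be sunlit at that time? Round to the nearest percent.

187.1/29.53 = 6.336 lunations, so 6 complete cycles and 9.92 d into the next.
Elongation θ = 360° × 9.92/29.53 ≈ 120.9°.
Illuminated fraction = (1 − cos 120.9°)/2 = (1 − (-0.514))/2 ≈ 0.757, so 76%.

76%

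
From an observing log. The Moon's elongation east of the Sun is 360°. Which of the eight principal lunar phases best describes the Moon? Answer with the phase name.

360° lies in the new moon sector of the 8-phase cycle.

new moon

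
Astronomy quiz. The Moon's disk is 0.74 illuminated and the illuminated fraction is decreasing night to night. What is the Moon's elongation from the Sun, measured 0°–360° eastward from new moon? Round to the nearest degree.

241°

Invert f = (1 − cos θ)/2 to get cos θ = 1 − 2(0.74) = -0.480, hence θ₀ = arccos -0.480 = 118.7°.
Since the Moon is past full (waning), take the reflex angle: θ = 360° − 118.7° = 241.3°.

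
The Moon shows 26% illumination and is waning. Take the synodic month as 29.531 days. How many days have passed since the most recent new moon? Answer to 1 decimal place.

Invert f = (1 − cos θ)/2 to get cos θ = 1 − 2(0.26) = 0.480, hence θ₀ = arccos 0.480 = 61.3°.
Waning ⇒ past full, so θ = 360° − 61.3° = 298.7°.
Age = 29.531 × 298.7°/360° ≈ 24.50 days.

24.5 days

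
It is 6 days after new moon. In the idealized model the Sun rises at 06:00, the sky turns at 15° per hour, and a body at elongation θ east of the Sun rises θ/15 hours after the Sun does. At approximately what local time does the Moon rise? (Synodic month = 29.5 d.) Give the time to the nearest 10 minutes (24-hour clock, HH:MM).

10:50

Elongation θ = 360° × 6/29.5 ≈ 73.2°.
Delay after the Sun = 73.2° / (15°/h) ≈ 4.88 h.
06:00 + 4.881 h ≈ 10:53 → 10:50 to the nearest ten minutes.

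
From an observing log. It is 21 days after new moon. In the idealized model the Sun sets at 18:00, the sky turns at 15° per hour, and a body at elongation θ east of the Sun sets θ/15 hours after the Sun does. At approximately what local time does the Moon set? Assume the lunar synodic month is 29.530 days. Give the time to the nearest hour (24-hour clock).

Phase angle: θ = 360°·(21 d)/(29.530 d) = 256.0°.
Delay after the Sun = 256.0° / (15°/h) ≈ 17.07 h.
18:00 + 17.07 h ≈ 11:04 → 11:00 to the nearest hour.

11:00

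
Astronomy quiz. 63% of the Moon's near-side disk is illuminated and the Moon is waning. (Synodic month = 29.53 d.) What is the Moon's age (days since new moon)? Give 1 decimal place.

cos θ = 1 − 2f = -0.260, giving a principal value of 105.1°.
Since the Moon is past full (waning), take the reflex angle: θ = 360° − 105.1° = 254.9°.
At 360°/29.53 d per day, 254.9° corresponds to 20.91 days.

20.9 days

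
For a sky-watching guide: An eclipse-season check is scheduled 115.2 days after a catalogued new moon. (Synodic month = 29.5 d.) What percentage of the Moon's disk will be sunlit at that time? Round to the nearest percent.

9%

115.2/29.5 = 3.905 lunations, so 3 complete cycles and 26.70 d into the next.
Phase angle: θ = 360°·(26.70 d)/(29.5 d) = 325.8°.
cos 325.8° = 0.827, so f = (1 − 0.827)/2 = 0.086, so 9%.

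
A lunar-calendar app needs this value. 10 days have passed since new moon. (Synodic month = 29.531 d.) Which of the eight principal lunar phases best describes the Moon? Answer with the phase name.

θ ≈ 360° × 10/29.531 = 122°, which falls in the waxing gibbous sector.

waxing gibbous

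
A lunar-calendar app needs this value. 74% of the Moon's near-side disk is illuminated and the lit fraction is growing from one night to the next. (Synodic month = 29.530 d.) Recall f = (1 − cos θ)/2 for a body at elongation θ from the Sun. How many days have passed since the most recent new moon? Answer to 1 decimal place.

9.7 days

From f = (1 − cos θ)/2: cos θ = 1 − 2×0.74 = -0.480; arccos → 118.7°.
Before full moon the principal value applies: θ = 118.7°.
At 360°/29.530 d per day, 118.7° corresponds to 9.74 days.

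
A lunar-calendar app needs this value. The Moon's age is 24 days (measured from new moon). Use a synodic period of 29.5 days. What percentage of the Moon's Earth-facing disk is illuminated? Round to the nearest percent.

Elongation θ = 360° × 24/29.5 ≈ 292.9°.
cos 292.9° = 0.389, so f = (1 − 0.389)/2 = 0.306, so 31%.

31%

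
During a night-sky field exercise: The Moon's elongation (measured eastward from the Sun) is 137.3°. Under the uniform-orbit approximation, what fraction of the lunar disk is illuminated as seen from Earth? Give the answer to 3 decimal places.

cos 137.3° = (-0.735), so f = (1 − (-0.735))/2 = 0.867.

0.867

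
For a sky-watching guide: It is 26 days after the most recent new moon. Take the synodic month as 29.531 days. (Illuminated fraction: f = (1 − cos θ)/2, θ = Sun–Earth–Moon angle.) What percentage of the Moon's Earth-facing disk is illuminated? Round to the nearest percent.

13%

Phase angle: θ = 360°·(26 d)/(29.531 d) = 317.0°.
cos 317.0° = 0.731, so f = (1 − 0.731)/2 = 0.135, so 13%.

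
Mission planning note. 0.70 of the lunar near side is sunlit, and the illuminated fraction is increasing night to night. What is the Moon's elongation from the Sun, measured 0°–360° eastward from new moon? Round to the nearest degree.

From f = (1 − cos θ)/2: cos θ = 1 − 2×0.70 = -0.400; arccos → 113.6°.
The Moon is waxing (0°–180°), so θ = 113.6° directly.

114°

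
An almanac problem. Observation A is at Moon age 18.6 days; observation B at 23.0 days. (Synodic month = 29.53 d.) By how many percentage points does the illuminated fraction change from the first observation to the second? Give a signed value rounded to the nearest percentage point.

θ₁ = 360° × 18.6/29.53 = 226.8°, f₁ = (1 − cos θ₁)/2 = 0.843.
θ₂ = 360° × 23.0/29.53 = 280.4°, f₂ = (1 − cos θ₂)/2 = 0.410.
Change = f₂ − f₁ = -0.433 → -43 percentage points.

-43 percentage points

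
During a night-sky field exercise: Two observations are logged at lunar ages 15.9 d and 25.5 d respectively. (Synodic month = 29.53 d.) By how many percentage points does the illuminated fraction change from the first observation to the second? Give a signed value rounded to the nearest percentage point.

First observation: θ = 360°·15.9/29.53 = 193.8°, so f = 0.985.
Second observation: θ = 310.9°, f = 0.173.
Δf = 0.173 − 0.985 = -0.813, i.e. -81 pp.

-81 pp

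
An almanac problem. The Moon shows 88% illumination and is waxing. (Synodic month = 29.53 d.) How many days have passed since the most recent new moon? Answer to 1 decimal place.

11.4 days

Invert f = (1 − cos θ)/2 to get cos θ = 1 − 2(0.88) = -0.760, hence θ₀ = arccos -0.760 = 139.5°.
Waxing ⇒ before full, so θ = 139.5°.
At 360°/29.53 d per day, 139.5° corresponds to 11.44 days.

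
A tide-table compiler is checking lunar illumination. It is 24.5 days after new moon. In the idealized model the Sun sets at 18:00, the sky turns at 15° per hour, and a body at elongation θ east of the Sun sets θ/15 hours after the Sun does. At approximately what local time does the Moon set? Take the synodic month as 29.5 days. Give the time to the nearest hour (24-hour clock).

The Moon has covered 24.5/29.5 of its cycle, so θ ≈ 360° × 24.5/29.5 = 299.0°.
At 15° of sky rotation per hour, 299.0° corresponds to a 19.93 h lag.
18:00 + 19.93 h ≈ 13:56 → 14:00 to the nearest hour.

14:00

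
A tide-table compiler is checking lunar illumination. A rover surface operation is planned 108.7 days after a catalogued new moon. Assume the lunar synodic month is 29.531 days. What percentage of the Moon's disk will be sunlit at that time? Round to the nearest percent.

71%

108.7/29.531 = 3.681 lunations, so 3 complete cycles and 20.11 d into the next.
Elongation θ = 360° × 20.11/29.531 ≈ 245.1°.
Illuminated fraction = (1 − cos 245.1°)/2 = (1 − (-0.421))/2 ≈ 0.710, so 71%.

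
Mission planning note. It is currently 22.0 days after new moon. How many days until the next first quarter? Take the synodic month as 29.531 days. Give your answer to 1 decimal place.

14.9 days

First quarter is 0.25 of the way through the cycle: age 0.25 × 29.531 = 7.383 d.
This lunation's first quarter (7.383 d) has passed, so add one period: 36.914 − 22.0 = 14.914 days.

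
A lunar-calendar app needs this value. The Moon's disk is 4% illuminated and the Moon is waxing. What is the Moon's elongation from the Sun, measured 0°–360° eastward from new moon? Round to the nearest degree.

23°

Invert f = (1 − cos θ)/2 to get cos θ = 1 − 2(0.04) = 0.920, hence θ₀ = arccos 0.920 = 23.1°.
Before full moon the principal value applies: θ = 23.1°.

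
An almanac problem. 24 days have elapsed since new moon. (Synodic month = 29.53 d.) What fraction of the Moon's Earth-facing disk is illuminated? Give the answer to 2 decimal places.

0.31

The Moon has covered 24/29.53 of its cycle, so θ ≈ 360° × 24/29.53 = 292.6°.
cos 292.6° = 0.384, so f = (1 − 0.384)/2 = 0.308.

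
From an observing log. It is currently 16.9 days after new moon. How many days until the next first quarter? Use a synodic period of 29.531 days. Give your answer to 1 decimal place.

First quarter is 0.25 of the way through the cycle: age 0.25 × 29.531 = 7.383 d.
Already past this cycle's first quarter; the next is at 7.383 + 29.531 = 36.914 d, so 36.914 − 16.9 = 20.014 days.

20.0 days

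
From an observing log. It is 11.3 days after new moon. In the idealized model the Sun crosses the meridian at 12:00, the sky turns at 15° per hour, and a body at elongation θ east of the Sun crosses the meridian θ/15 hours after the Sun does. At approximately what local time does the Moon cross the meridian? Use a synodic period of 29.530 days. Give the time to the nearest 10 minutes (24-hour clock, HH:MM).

21:10

The Moon has covered 11.3/29.530 of its cycle, so θ ≈ 360° × 11.3/29.530 = 137.8°.
Delay after the Sun = 137.8° / (15°/h) ≈ 9.18 h.
12:00 + 9.184 h ≈ 21:11 → 21:10 to the nearest ten minutes.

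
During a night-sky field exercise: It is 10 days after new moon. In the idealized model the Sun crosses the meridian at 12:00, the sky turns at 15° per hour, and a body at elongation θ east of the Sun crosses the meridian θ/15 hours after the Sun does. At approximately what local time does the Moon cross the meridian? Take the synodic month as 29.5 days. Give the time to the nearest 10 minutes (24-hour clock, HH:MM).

20:10

Elongation θ = 360° × 10/29.5 ≈ 122.0°.
The Moon trails the Sun by θ/15 = 122.0/15 ≈ 8.14 hours.
12:00 + 8.136 h ≈ 20:08 → 20:10 to the nearest ten minutes.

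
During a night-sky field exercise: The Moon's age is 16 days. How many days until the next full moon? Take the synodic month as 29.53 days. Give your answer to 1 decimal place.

28.3 days

Full moon is 0.5 of the way through the cycle: age 0.5 × 29.53 = 14.765 d.
Already past this cycle's full moon; the next is at 14.765 + 29.53 = 44.295 d, so 44.295 − 16 = 28.295 days.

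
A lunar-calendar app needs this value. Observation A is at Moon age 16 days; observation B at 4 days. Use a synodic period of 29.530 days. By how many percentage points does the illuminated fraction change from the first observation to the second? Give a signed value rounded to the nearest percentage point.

θ₁ = 360° × 16/29.530 = 195.1°, f₁ = (1 − cos θ₁)/2 = 0.983.
θ₂ = 360° × 4/29.530 = 48.8°, f₂ = (1 − cos θ₂)/2 = 0.170.
Change = f₂ − f₁ = -0.812 → -81 percentage points.

-81 percentage points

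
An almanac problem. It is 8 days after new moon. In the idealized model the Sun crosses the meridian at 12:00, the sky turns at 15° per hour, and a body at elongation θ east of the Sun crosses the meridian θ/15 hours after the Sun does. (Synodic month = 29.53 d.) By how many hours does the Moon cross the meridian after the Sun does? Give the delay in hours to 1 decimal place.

Elongation θ = 360° × 8/29.53 ≈ 97.5°.
Delay after the Sun = 97.5° / (15°/h) ≈ 6.50 h.
So the Moon crosses the meridian 6.50 h after the Sun.

6.5 h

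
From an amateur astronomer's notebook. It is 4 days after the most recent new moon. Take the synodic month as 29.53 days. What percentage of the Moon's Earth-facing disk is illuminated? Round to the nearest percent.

Phase angle: θ = 360°·(4 d)/(29.53 d) = 48.8°.
Illuminated fraction = (1 − cos 48.8°)/2 = (1 − 0.659)/2 ≈ 0.170, so 17%.

17%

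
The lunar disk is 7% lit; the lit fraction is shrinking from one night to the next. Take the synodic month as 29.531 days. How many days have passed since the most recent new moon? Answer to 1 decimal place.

Invert f = (1 − cos θ)/2 to get cos θ = 1 − 2(0.07) = 0.860, hence θ₀ = arccos 0.860 = 30.7°.
Since the Moon is past full (waning), take the reflex angle: θ = 360° − 30.7° = 329.3°.
At 360°/29.531 d per day, 329.3° corresponds to 27.01 days.

27.0 days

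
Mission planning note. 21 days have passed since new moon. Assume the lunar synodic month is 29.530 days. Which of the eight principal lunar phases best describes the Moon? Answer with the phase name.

last quarter

θ ≈ 360° × 21/29.530 = 256°, which falls in the last quarter sector.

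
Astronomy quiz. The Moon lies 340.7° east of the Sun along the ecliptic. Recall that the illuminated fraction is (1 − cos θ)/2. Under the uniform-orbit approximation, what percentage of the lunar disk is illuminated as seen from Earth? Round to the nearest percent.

3%

Half-versine of 340.7°: (1 − 0.944)/2 = 0.028, i.e. 3%.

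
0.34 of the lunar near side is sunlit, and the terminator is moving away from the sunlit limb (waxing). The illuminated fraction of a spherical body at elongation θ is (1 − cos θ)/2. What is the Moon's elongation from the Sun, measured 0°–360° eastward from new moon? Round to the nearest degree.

71°

From f = (1 − cos θ)/2: cos θ = 1 − 2×0.34 = 0.320; arccos → 71.3°.
The Moon is waxing (0°–180°), so θ = 71.3° directly.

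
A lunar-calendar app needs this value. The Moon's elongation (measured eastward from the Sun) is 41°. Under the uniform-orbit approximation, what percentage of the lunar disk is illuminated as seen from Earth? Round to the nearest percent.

Half-versine of 41°: (1 − 0.755)/2 = 0.123, i.e. 12%.

12%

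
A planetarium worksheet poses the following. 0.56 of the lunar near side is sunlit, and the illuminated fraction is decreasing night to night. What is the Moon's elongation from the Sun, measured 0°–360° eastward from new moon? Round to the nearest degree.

cos θ = 1 − 2f = -0.120, giving a principal value of 96.9°.
A waning Moon lies in 180°–360°, so θ = 360° − 96.9° = 263.1°.

263°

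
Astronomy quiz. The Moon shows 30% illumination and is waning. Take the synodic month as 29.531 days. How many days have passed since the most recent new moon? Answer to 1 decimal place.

24.1 days

cos θ = 1 − 2f = 0.400, giving a principal value of 66.4°.
Waning ⇒ past full, so θ = 360° − 66.4° = 293.6°.
That fraction of the synodic month is 293.6/360 × 29.531 d ≈ 24.08 d.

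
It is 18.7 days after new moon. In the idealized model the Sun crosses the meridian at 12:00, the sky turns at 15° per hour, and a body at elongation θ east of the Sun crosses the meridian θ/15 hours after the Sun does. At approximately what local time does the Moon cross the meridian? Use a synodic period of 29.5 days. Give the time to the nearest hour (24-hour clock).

Phase angle: θ = 360°·(18.7 d)/(29.5 d) = 228.2°.
The Moon trails the Sun by θ/15 = 228.2/15 ≈ 15.21 hours.
12:00 + 15.21 h ≈ 03:13 → 03:00 to the nearest hour.

03:00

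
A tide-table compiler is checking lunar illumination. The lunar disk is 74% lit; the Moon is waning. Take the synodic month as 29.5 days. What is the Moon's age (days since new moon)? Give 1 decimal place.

Invert f = (1 − cos θ)/2 to get cos θ = 1 − 2(0.74) = -0.480, hence θ₀ = arccos -0.480 = 118.7°.
A waning Moon lies in 180°–360°, so θ = 360° − 118.7° = 241.3°.
At 360°/29.5 d per day, 241.3° corresponds to 19.77 days.

19.8 days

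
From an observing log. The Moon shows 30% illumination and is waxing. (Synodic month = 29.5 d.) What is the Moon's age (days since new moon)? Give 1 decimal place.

From f = (1 − cos θ)/2: cos θ = 1 − 2×0.30 = 0.400; arccos → 66.4°.
Before full moon the principal value applies: θ = 66.4°.
At 360°/29.5 d per day, 66.4° corresponds to 5.44 days.

5.4 days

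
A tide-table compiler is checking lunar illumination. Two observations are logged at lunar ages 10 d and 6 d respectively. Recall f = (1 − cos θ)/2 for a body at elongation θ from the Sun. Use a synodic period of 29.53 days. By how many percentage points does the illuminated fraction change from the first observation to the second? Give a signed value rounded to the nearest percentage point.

-41 percentage points

First observation: θ = 360°·10/29.53 = 121.9°, so f = 0.764.
Second observation: θ = 73.1°, f = 0.355.
Δf = 0.355 − 0.764 = -0.409, i.e. -41 pp.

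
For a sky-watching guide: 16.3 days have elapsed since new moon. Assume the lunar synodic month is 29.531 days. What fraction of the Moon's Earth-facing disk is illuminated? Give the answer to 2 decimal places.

0.97

Phase angle: θ = 360°·(16.3 d)/(29.531 d) = 198.7°.
Illuminated fraction = (1 − cos 198.7°)/2 = (1 − (-0.947))/2 ≈ 0.974.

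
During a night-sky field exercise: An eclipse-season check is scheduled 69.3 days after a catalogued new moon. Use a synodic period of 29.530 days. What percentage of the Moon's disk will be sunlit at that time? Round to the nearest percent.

79%

Reduce mod P: 69.3 − 2×29.530 = 10.24 d into the current lunation.
The Moon has covered 10.24/29.530 of its cycle, so θ ≈ 360° × 10.24/29.530 = 124.8°.
cos 124.8° = (-0.571), so f = (1 − (-0.571))/2 = 0.786, so 79%.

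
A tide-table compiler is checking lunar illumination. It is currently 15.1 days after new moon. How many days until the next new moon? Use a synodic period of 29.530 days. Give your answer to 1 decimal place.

14.4 days

One full lunation from the last new moon is 29.530 d; remaining = 29.530 − 15.1 = 14.430 d.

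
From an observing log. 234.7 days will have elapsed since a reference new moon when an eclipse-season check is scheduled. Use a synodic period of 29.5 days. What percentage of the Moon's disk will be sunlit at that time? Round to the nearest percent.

234.7 d spans 7 complete synodic months (7 × 29.5 = 206.50 d) plus 28.20 d.
Phase angle: θ = 360°·(28.20 d)/(29.5 d) = 344.1°.
With cos θ = 0.962, the lit fraction is (1 − 0.962)/2 ≈ 0.019, so 2%.

2%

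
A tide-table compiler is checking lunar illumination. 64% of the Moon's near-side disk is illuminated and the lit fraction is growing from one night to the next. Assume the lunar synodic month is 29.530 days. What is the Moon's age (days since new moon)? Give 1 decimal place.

From f = (1 − cos θ)/2: cos θ = 1 − 2×0.64 = -0.280; arccos → 106.3°.
Waxing ⇒ before full, so θ = 106.3°.
That fraction of the synodic month is 106.3/360 × 29.530 d ≈ 8.72 d.

8.7 days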